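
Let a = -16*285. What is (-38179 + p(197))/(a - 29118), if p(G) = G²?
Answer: -35/1871 ≈ -0.018707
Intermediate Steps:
a = -4560
(-38179 + p(197))/(a - 29118) = (-38179 + 197²)/(-4560 - 29118) = (-38179 + 38809)/(-33678) = 630*(-1/33678) = -35/1871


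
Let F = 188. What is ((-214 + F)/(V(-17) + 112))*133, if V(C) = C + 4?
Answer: -3458/99 ≈ -34.929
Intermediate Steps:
V(C) = 4 + C
((-214 + F)/(V(-17) + 112))*133 = ((-214 + 188)/((4 - 17) + 112))*133 = -26/(-13 + 112)*133 = -26/99*133 = -3458/99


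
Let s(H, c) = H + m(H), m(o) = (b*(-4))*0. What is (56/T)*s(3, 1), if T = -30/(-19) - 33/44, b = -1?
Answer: 608/3 ≈ 202.67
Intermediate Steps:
m(o) = 0 (m(o) = -1*(-4)*0 = 4*0 = 0)
T = 63/76 (T = -30*(-1/19) - 33*1/44 = 30/19 - 3/4 = 63/76 ≈ 0.82895)
s(H, c) = H (s(H, c) = H + 0 = H)
(56/T)*s(3, 1) = (56/(63/76))*3 = (56*(76/63))*3 = (608/9)*3 = 608/3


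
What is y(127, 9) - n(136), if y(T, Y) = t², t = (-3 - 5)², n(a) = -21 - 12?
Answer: 4129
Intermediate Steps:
n(a) = -33
t = 64 (t = (-8)² = 64)
y(T, Y) = 4096 (y(T, Y) = 64² = 4096)
y(127, 9) - n(136) = 4096 - 1*(-33) = 4096 + 33 = 4129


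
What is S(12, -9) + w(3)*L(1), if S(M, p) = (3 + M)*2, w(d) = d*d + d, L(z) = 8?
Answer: 126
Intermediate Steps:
w(d) = d + d**2 (w(d) = d**2 + d = d + d**2)
S(M, p) = 6 + 2*M
S(12, -9) + w(3)*L(1) = (6 + 2*12) + (3*(1 + 3))*8 = (6 + 24) + (3*4)*8 = 30 + 12*8 = 30 + 96 = 126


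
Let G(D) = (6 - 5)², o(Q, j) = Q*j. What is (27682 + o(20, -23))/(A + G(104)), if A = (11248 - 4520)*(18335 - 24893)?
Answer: -27222/44122223 ≈ -0.00061697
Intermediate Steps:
G(D) = 1 (G(D) = 1² = 1)
A = -44122224 (A = 6728*(-6558) = -44122224)
(27682 + o(20, -23))/(A + G(104)) = (27682 + 20*(-23))/(-44122224 + 1) = (27682 - 460)/(-44122223) = 27222*(-1/44122223) = -27222/44122223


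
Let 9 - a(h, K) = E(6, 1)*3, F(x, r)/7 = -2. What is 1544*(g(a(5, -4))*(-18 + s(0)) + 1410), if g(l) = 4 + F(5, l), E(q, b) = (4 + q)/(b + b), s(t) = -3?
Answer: 2501280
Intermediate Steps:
F(x, r) = -14 (F(x, r) = 7*(-2) = -14)
E(q, b) = (4 + q)/(2*b) (E(q, b) = (4 + q)/((2*b)) = (4 + q)*(1/(2*b)) = (4 + q)/(2*b))
a(h, K) = -6 (a(h, K) = 9 - (½)*(4 + 6)/1*3 = 9 - (½)*1*10*3 = 9 - 5*3 = 9 - 1*15 = 9 - 15 = -6)
g(l) = -10 (g(l) = 4 - 14 = -10)
1544*(g(a(5, -4))*(-18 + s(0)) + 1410) = 1544*(-10*(-18 - 3) + 1410) = 1544*(-10*(-21) + 1410) = 1544*(210 + 1410) = 1544*1620 = 2501280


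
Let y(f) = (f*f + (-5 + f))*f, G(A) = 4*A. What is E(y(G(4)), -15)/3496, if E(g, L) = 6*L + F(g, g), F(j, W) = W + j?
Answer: 4227/1748 ≈ 2.4182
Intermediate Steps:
y(f) = f*(-5 + f + f²) (y(f) = (f² + (-5 + f))*f = (-5 + f + f²)*f = f*(-5 + f + f²))
E(g, L) = 2*g + 6*L (E(g, L) = 6*L + (g + g) = 6*L + 2*g = 2*g + 6*L)
E(y(G(4)), -15)/3496 = (2*((4*4)*(-5 + 4*4 + (4*4)²)) + 6*(-15))/3496 = (2*(16*(-5 + 16 + 16²)) - 90)/3496 = (2*(16*(-5 + 16 + 256)) - 90)/3496 = (2*(16*267) - 90)/3496 = (2*4272 - 90)/3496 = (8544 - 90)/3496 = (1/3496)*8454 = 4227/1748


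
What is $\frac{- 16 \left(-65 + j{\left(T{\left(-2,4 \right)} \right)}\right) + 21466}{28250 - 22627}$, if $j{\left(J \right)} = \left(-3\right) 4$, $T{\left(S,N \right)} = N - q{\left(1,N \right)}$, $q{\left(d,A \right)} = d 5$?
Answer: $\frac{22698}{5623} \approx 4.0366$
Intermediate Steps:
$q{\left(d,A \right)} = 5 d$
$T{\left(S,N \right)} = -5 + N$ ($T{\left(S,N \right)} = N - 5 \cdot 1 = N - 5 = -5 + N$)
$j{\left(J \right)} = -12$
$\frac{- 16 \left(-65 + j{\left(T{\left(-2,4 \right)} \right)}\right) + 21466}{28250 - 22627} = \frac{- 16 \left(-65 - 12\right) + 21466}{28250 - 22627} = \frac{\left(-16\right) \left(-77\right) + 21466}{5623} = \left(1232 + 21466\right) \frac{1}{5623} = 22698 \cdot \frac{1}{5623} = \frac{22698}{5623}$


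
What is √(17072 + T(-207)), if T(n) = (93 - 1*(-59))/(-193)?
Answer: 2*√158971398/193 ≈ 130.66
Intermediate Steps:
T(n) = -152/193 (T(n) = (93 + 59)*(-1/193) = 152*(-1/193) = -152/193)
√(17072 + T(-207)) = √(17072 - 152/193) = √(3294744/193) = 2*√158971398/193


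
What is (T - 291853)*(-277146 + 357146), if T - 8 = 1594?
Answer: -23220080000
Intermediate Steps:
T = 1602 (T = 8 + 1594 = 1602)
(T - 291853)*(-277146 + 357146) = (1602 - 291853)*(-277146 + 357146) = -290251*80000 = -23220080000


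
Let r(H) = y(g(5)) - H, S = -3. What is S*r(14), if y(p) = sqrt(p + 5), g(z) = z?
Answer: 42 - 3*sqrt(10) ≈ 32.513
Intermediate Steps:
y(p) = sqrt(5 + p)
r(H) = sqrt(10) - H (r(H) = sqrt(5 + 5) - H = sqrt(10) - H)
S*r(14) = -3*(sqrt(10) - 1*14) = -3*(sqrt(10) - 14) = -3*(-14 + sqrt(10)) = 42 - 3*sqrt(10)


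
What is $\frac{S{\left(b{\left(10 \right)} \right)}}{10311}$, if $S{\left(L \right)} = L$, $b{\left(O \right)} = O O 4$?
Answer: $\frac{400}{10311} \approx 0.038794$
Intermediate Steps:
$b{\left(O \right)} = 4 O^{2}$ ($b{\left(O \right)} = O^{2} \cdot 4 = 4 O^{2}$)
$\frac{S{\left(b{\left(10 \right)} \right)}}{10311} = \frac{4 \cdot 10^{2}}{10311} = 4 \cdot 100 \cdot \frac{1}{10311} = 400 \cdot \frac{1}{10311} = \frac{400}{10311}$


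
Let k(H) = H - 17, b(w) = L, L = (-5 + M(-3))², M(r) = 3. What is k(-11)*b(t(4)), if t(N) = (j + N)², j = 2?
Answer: -112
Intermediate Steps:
L = 4 (L = (-5 + 3)² = (-2)² = 4)
t(N) = (2 + N)²
b(w) = 4
k(H) = -17 + H
k(-11)*b(t(4)) = (-17 - 11)*4 = -28*4 = -112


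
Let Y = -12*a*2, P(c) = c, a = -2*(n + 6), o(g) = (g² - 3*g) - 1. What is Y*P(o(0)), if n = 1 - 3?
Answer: -192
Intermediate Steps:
n = -2
o(g) = -1 + g² - 3*g
a = -8 (a = -2*(-2 + 6) = -2*4 = -8)
Y = 192 (Y = -12*(-8)*2 = 96*2 = 192)
Y*P(o(0)) = 192*(-1 + 0² - 3*0) = 192*(-1 + 0 + 0) = 192*(-1) = -192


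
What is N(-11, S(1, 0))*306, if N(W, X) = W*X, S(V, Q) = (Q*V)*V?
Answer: 0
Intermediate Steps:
S(V, Q) = Q*V²
N(-11, S(1, 0))*306 = -0*1²*306 = -0*306 = -11*0*306 = 0*306 = 0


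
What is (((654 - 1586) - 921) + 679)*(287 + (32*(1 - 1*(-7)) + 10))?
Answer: -649222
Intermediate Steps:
(((654 - 1586) - 921) + 679)*(287 + (32*(1 - 1*(-7)) + 10)) = ((-932 - 921) + 679)*(287 + (32*(1 + 7) + 10)) = (-1853 + 679)*(287 + (32*8 + 10)) = -1174*(287 + (256 + 10)) = -1174*(287 + 266) = -1174*553 = -649222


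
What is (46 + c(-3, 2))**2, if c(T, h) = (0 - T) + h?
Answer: 2601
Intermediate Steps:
c(T, h) = h - T (c(T, h) = -T + h = h - T)
(46 + c(-3, 2))**2 = (46 + (2 - 1*(-3)))**2 = (46 + (2 + 3))**2 = (46 + 5)**2 = 51**2 = 2601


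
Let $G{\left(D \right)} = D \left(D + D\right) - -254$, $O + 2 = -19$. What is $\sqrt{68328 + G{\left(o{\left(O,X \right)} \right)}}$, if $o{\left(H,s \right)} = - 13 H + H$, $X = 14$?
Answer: $\sqrt{195590} \approx 442.26$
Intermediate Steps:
$O = -21$ ($O = -2 - 19 = -21$)
$o{\left(H,s \right)} = - 12 H$
$G{\left(D \right)} = 254 + 2 D^{2}$ ($G{\left(D \right)} = D 2 D + 254 = 2 D^{2} + 254 = 254 + 2 D^{2}$)
$\sqrt{68328 + G{\left(o{\left(O,X \right)} \right)}} = \sqrt{68328 + \left(254 + 2 \left(\left(-12\right) \left(-21\right)\right)^{2}\right)} = \sqrt{68328 + \left(254 + 2 \cdot 252^{2}\right)} = \sqrt{68328 + \left(254 + 2 \cdot 63504\right)} = \sqrt{68328 + \left(254 + 127008\right)} = \sqrt{68328 + 127262} = \sqrt{195590}$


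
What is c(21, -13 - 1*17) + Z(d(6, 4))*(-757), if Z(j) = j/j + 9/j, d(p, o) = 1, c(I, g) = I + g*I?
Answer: -8179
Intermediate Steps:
c(I, g) = I + I*g
Z(j) = 1 + 9/j
c(21, -13 - 1*17) + Z(d(6, 4))*(-757) = 21*(1 + (-13 - 1*17)) + ((9 + 1)/1)*(-757) = 21*(1 + (-13 - 17)) + (1*10)*(-757) = 21*(1 - 30) + 10*(-757) = 21*(-29) - 7570 = -609 - 7570 = -8179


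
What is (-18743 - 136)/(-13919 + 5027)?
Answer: 6293/2964 ≈ 2.1231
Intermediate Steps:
(-18743 - 136)/(-13919 + 5027) = -18879/(-8892) = -18879*(-1/8892) = 6293/2964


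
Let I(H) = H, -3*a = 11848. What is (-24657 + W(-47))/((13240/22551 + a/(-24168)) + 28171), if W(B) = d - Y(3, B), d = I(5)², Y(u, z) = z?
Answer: -152262886185/174476796578 ≈ -0.87268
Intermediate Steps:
a = -11848/3 (a = -⅓*11848 = -11848/3 ≈ -3949.3)
d = 25 (d = 5² = 25)
W(B) = 25 - B
(-24657 + W(-47))/((13240/22551 + a/(-24168)) + 28171) = (-24657 + (25 - 1*(-47)))/((13240/22551 - 11848/3/(-24168)) + 28171) = (-24657 + (25 + 47))/((13240*(1/22551) - 11848/3*(-1/24168)) + 28171) = (-24657 + 72)/((13240/22551 + 1481/9063) + 28171) = -24585/(51130717/68126571 + 28171) = -24585/1919244762358/68126571 = -24585*68126571/1919244762358 = -152262886185/174476796578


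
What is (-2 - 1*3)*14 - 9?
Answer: -79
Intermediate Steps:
(-2 - 1*3)*14 - 9 = (-2 - 3)*14 - 9 = -5*14 - 9 = -70 - 9 = -79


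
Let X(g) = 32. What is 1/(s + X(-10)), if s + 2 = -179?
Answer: -1/149 ≈ -0.0067114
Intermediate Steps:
s = -181 (s = -2 - 179 = -181)
1/(s + X(-10)) = 1/(-181 + 32) = 1/(-149) = -1/149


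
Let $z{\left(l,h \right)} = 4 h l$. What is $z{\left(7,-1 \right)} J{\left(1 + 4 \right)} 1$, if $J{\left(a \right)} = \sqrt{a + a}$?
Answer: $- 28 \sqrt{10} \approx -88.544$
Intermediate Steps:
$z{\left(l,h \right)} = 4 h l$
$J{\left(a \right)} = \sqrt{2} \sqrt{a}$ ($J{\left(a \right)} = \sqrt{2 a} = \sqrt{2} \sqrt{a}$)
$z{\left(7,-1 \right)} J{\left(1 + 4 \right)} 1 = 4 \left(-1\right) 7 \sqrt{2} \sqrt{1 + 4} \cdot 1 = - 28 \sqrt{2} \sqrt{5} \cdot 1 = - 28 \sqrt{10} \cdot 1 = - 28 \sqrt{10}$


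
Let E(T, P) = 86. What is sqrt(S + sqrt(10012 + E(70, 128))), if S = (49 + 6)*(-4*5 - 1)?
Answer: sqrt(-1155 + 3*sqrt(1122)) ≈ 32.473*I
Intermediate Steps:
S = -1155 (S = 55*(-20 - 1) = 55*(-21) = -1155)
sqrt(S + sqrt(10012 + E(70, 128))) = sqrt(-1155 + sqrt(10012 + 86)) = sqrt(-1155 + sqrt(10098)) = sqrt(-1155 + 3*sqrt(1122))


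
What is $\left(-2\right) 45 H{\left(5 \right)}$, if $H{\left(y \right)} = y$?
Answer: $-450$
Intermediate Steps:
$\left(-2\right) 45 H{\left(5 \right)} = \left(-2\right) 45 \cdot 5 = \left(-90\right) 5 = -450$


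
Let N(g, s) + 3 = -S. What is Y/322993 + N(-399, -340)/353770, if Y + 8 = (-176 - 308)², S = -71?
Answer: 2437996426/3360742165 ≈ 0.72543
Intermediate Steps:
N(g, s) = 68 (N(g, s) = -3 - 1*(-71) = -3 + 71 = 68)
Y = 234248 (Y = -8 + (-176 - 308)² = -8 + (-484)² = -8 + 234256 = 234248)
Y/322993 + N(-399, -340)/353770 = 234248/322993 + 68/353770 = 234248*(1/322993) + 68*(1/353770) = 234248/322993 + 2/10405 = 2437996426/3360742165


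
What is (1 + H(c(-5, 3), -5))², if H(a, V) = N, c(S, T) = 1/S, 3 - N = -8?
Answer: 144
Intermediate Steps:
N = 11 (N = 3 - 1*(-8) = 3 + 8 = 11)
H(a, V) = 11
(1 + H(c(-5, 3), -5))² = (1 + 11)² = 12² = 144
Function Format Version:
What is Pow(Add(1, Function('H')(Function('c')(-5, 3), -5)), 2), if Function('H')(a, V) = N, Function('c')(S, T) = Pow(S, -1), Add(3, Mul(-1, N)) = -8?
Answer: 144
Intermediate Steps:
N = 11 (N = Add(3, Mul(-1, -8)) = Add(3, 8) = 11)
Function('H')(a, V) = 11
Pow(Add(1, Function('H')(Function('c')(-5, 3), -5)), 2) = Pow(Add(1, 11), 2) = Pow(12, 2) = 144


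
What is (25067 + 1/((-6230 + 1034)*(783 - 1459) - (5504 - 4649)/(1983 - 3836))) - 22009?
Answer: 19903469875547/6508655943 ≈ 3058.0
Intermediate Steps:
(25067 + 1/((-6230 + 1034)*(783 - 1459) - (5504 - 4649)/(1983 - 3836))) - 22009 = (25067 + 1/(-5196*(-676) - 855/(-1853))) - 22009 = (25067 + 1/(3512496 - 855*(-1)/1853)) - 22009 = (25067 + 1/(3512496 - 1*(-855/1853))) - 22009 = (25067 + 1/(3512496 + 855/1853)) - 22009 = (25067 + 1/(6508655943/1853)) - 22009 = (25067 + 1853/6508655943) - 22009 = 163152478525034/6508655943 - 22009 = 19903469875547/6508655943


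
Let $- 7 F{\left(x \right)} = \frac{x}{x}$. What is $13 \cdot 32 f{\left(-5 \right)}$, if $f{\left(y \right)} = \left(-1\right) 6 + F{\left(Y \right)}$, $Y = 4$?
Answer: $- \frac{17888}{7} \approx -2555.4$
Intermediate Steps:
$F{\left(x \right)} = - \frac{1}{7}$ ($F{\left(x \right)} = - \frac{x \frac{1}{x}}{7} = \left(- \frac{1}{7}\right) 1 = - \frac{1}{7}$)
$f{\left(y \right)} = - \frac{43}{7}$ ($f{\left(y \right)} = \left(-1\right) 6 - \frac{1}{7} = -6 - \frac{1}{7} = - \frac{43}{7}$)
$13 \cdot 32 f{\left(-5 \right)} = 13 \cdot 32 \left(- \frac{43}{7}\right) = 416 \left(- \frac{43}{7}\right) = - \frac{17888}{7}$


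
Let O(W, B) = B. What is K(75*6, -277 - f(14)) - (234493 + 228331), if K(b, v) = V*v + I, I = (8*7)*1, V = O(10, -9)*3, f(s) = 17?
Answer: -454830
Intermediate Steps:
V = -27 (V = -9*3 = -27)
I = 56 (I = 56*1 = 56)
K(b, v) = 56 - 27*v (K(b, v) = -27*v + 56 = 56 - 27*v)
K(75*6, -277 - f(14)) - (234493 + 228331) = (56 - 27*(-277 - 1*17)) - (234493 + 228331) = (56 - 27*(-277 - 17)) - 1*462824 = (56 - 27*(-294)) - 462824 = (56 + 7938) - 462824 = 7994 - 462824 = -454830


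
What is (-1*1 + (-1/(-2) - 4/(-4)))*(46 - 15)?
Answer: 31/2 ≈ 15.500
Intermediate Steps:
(-1*1 + (-1/(-2) - 4/(-4)))*(46 - 15) = (-1 + (-1*(-1/2) - 4*(-1/4)))*31 = (-1 + (1/2 + 1))*31 = (-1 + 3/2)*31 = (1/2)*31 = 31/2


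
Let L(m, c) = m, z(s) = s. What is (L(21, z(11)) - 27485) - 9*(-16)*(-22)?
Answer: -30632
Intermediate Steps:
(L(21, z(11)) - 27485) - 9*(-16)*(-22) = (21 - 27485) - 9*(-16)*(-22) = -27464 + 144*(-22) = -27464 - 3168 = -30632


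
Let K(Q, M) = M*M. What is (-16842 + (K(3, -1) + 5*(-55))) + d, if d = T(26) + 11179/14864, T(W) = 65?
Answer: -253434885/14864 ≈ -17050.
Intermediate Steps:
K(Q, M) = M²
d = 977339/14864 (d = 65 + 11179/14864 = 977339/14864 ≈ 65.752)
(-16842 + (K(3, -1) + 5*(-55))) + d = (-16842 + ((-1)² + 5*(-55))) + 977339/14864 = (-16842 + (1 - 275)) + 977339/14864 = (-16842 - 274) + 977339/14864 = -17116 + 977339/14864 = -253434885/14864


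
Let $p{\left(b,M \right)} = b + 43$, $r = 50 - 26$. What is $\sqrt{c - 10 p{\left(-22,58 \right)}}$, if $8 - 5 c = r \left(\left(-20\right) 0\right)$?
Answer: $\frac{i \sqrt{5210}}{5} \approx 14.436 i$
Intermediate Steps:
$r = 24$ ($r = 50 - 26 = 24$)
$p{\left(b,M \right)} = 43 + b$
$c = \frac{8}{5}$ ($c = \frac{8}{5} - \frac{24 \left(\left(-20\right) 0\right)}{5} = \frac{8}{5} - \frac{24 \cdot 0}{5} = \frac{8}{5} - 0 = \frac{8}{5} + 0 = \frac{8}{5} \approx 1.6$)
$\sqrt{c - 10 p{\left(-22,58 \right)}} = \sqrt{\frac{8}{5} - 10 \left(43 - 22\right)} = \sqrt{\frac{8}{5} - 210} = \sqrt{- \frac{1042}{5}} = \frac{i \sqrt{5210}}{5}$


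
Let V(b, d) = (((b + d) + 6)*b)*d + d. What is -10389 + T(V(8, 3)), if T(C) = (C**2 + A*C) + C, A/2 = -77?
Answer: 95649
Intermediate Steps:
A = -154 (A = 2*(-77) = -154)
V(b, d) = d + b*d*(6 + b + d) (V(b, d) = ((6 + b + d)*b)*d + d = (b*(6 + b + d))*d + d = b*d*(6 + b + d) + d = d + b*d*(6 + b + d))
T(C) = C**2 - 153*C (T(C) = (C**2 - 154*C) + C = C**2 - 153*C)
-10389 + T(V(8, 3)) = -10389 + (3*(1 + 8**2 + 6*8 + 8*3))*(-153 + 3*(1 + 8**2 + 6*8 + 8*3)) = -10389 + (3*(1 + 64 + 48 + 24))*(-153 + 3*(1 + 64 + 48 + 24)) = -10389 + (3*137)*(-153 + 3*137) = -10389 + 411*(-153 + 411) = -10389 + 411*258 = -10389 + 106038 = 95649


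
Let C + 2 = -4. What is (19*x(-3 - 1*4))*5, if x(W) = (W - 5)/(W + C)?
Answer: 1140/13 ≈ 87.692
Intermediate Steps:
C = -6 (C = -2 - 4 = -6)
x(W) = (-5 + W)/(-6 + W) (x(W) = (W - 5)/(W - 6) = (-5 + W)/(-6 + W))
(19*x(-3 - 1*4))*5 = (19*((-5 + (-3 - 1*4))/(-6 + (-3 - 1*4))))*5 = (19*((-5 + (-3 - 4))/(-6 + (-3 - 4))))*5 = (19*((-5 - 7)/(-6 - 7)))*5 = (19*(-12/(-13)))*5 = (19*(-1/13*(-12)))*5 = (19*(12/13))*5 = (228/13)*5 = 1140/13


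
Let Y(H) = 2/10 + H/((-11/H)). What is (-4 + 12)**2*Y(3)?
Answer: -2176/55 ≈ -39.564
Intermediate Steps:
Y(H) = 1/5 - H**2/11 (Y(H) = 2*(1/10) + H*(-H/11) = 1/5 - H**2/11)
(-4 + 12)**2*Y(3) = (-4 + 12)**2*(1/5 - 1/11*3**2) = 8**2*(1/5 - 1/11*9) = 64*(1/5 - 9/11) = 64*(-34/55) = -2176/55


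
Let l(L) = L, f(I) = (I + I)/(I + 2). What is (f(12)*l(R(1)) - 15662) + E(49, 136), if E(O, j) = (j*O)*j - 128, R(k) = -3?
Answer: 6233562/7 ≈ 8.9051e+5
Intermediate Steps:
f(I) = 2*I/(2 + I) (f(I) = (2*I)/(2 + I) = 2*I/(2 + I))
E(O, j) = -128 + O*j² (E(O, j) = (O*j)*j - 128 = O*j² - 128 = -128 + O*j²)
(f(12)*l(R(1)) - 15662) + E(49, 136) = ((2*12/(2 + 12))*(-3) - 15662) + (-128 + 49*136²) = ((2*12/14)*(-3) - 15662) + (-128 + 49*18496) = ((2*12*(1/14))*(-3) - 15662) + (-128 + 906304) = ((12/7)*(-3) - 15662) + 906176 = (-36/7 - 15662) + 906176 = -109670/7 + 906176 = 6233562/7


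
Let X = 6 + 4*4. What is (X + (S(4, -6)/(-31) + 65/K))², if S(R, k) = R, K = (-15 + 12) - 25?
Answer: 287946961/753424 ≈ 382.18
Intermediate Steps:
K = -28 (K = -3 - 25 = -28)
X = 22 (X = 6 + 16 = 22)
(X + (S(4, -6)/(-31) + 65/K))² = (22 + (4/(-31) + 65/(-28)))² = (22 + (4*(-1/31) + 65*(-1/28)))² = (22 + (-4/31 - 65/28))² = (22 - 2127/868)² = (16969/868)² = 287946961/753424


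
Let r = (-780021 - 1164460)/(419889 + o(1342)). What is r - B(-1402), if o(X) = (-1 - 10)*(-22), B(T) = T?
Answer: 587079181/420131 ≈ 1397.4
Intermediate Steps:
o(X) = 242 (o(X) = -11*(-22) = 242)
r = -1944481/420131 (r = (-780021 - 1164460)/(419889 + 242) = -1944481/420131 ≈ -4.6283)
r - B(-1402) = -1944481/420131 - 1*(-1402) = -1944481/420131 + 1402 = 587079181/420131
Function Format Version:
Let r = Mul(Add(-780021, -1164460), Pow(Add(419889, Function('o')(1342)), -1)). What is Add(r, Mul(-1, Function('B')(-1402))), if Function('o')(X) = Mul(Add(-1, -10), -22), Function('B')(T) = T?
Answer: Rational(587079181, 420131) ≈ 1397.4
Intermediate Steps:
Function('o')(X) = 242 (Function('o')(X) = Mul(-11, -22) = 242)
r = Rational(-1944481, 420131) (r = Mul(Add(-780021, -1164460), Pow(Add(419889, 242), -1)) = Mul(-1944481, Pow(420131, -1)) = Mul(-1944481, Rational(1, 420131)) = Rational(-1944481, 420131) ≈ -4.6283)
Add(r, Mul(-1, Function('B')(-1402))) = Add(Rational(-1944481, 420131), Mul(-1, -1402)) = Add(Rational(-1944481, 420131), 1402) = Rational(587079181, 420131)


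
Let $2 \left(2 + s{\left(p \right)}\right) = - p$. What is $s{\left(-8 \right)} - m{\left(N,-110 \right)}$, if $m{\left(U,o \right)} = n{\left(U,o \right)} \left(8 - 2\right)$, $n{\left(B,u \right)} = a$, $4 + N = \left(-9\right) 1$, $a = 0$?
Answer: $2$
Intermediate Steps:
$s{\left(p \right)} = -2 - \frac{p}{2}$ ($s{\left(p \right)} = -2 + \frac{\left(-1\right) p}{2} = -2 - \frac{p}{2}$)
$N = -13$ ($N = -4 - 9 = -13$)
$n{\left(B,u \right)} = 0$
$m{\left(U,o \right)} = 0$ ($m{\left(U,o \right)} = 0 \left(8 - 2\right) = 0 \cdot 6 = 0$)
$s{\left(-8 \right)} - m{\left(N,-110 \right)} = \left(-2 - -4\right) - 0 = \left(-2 + 4\right) + 0 = 2 + 0 = 2$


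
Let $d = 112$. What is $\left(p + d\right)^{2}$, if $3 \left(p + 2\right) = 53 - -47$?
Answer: $\frac{184900}{9} \approx 20544.0$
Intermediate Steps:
$p = \frac{94}{3}$ ($p = -2 + \frac{53 - -47}{3} = -2 + \frac{53 + 47}{3} = -2 + \frac{1}{3} \cdot 100 = -2 + \frac{100}{3} = \frac{94}{3} \approx 31.333$)
$\left(p + d\right)^{2} = \left(\frac{94}{3} + 112\right)^{2} = \left(\frac{430}{3}\right)^{2} = \frac{184900}{9}$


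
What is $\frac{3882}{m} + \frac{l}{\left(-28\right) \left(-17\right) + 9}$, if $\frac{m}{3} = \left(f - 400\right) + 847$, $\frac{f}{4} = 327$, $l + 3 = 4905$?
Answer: $\frac{369224}{34047} \approx 10.845$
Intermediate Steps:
$l = 4902$ ($l = -3 + 4905 = 4902$)
$f = 1308$ ($f = 4 \cdot 327 = 1308$)
$m = 5265$ ($m = 3 \left(\left(1308 - 400\right) + 847\right) = 3 \left(908 + 847\right) = 3 \cdot 1755 = 5265$)
$\frac{3882}{m} + \frac{l}{\left(-28\right) \left(-17\right) + 9} = \frac{3882}{5265} + \frac{4902}{\left(-28\right) \left(-17\right) + 9} = 3882 \cdot \frac{1}{5265} + \frac{4902}{476 + 9} = \frac{1294}{1755} + \frac{4902}{485} = \frac{369224}{34047}$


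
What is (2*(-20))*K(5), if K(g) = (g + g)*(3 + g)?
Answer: -3200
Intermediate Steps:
K(g) = 2*g*(3 + g) (K(g) = (2*g)*(3 + g) = 2*g*(3 + g))
(2*(-20))*K(5) = (2*(-20))*(2*5*(3 + 5)) = -80*5*8 = -40*80 = -3200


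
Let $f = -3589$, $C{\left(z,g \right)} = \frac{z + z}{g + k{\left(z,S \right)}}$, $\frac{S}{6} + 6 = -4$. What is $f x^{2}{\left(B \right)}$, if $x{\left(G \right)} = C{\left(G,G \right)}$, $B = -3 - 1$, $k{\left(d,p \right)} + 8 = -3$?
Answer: $- \frac{229696}{225} \approx -1020.9$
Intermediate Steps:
$S = -60$ ($S = -36 + 6 \left(-4\right) = -36 - 24 = -60$)
$k{\left(d,p \right)} = -11$ ($k{\left(d,p \right)} = -8 - 3 = -11$)
$C{\left(z,g \right)} = \frac{2 z}{-11 + g}$ ($C{\left(z,g \right)} = \frac{z + z}{g - 11} = \frac{2 z}{-11 + g}$)
$B = -4$ ($B = -3 - 1 = -4$)
$x{\left(G \right)} = \frac{2 G}{-11 + G}$
$f x^{2}{\left(B \right)} = - 3589 \left(2 \left(-4\right) \frac{1}{-11 - 4}\right)^{2} = - 3589 \left(2 \left(-4\right) \frac{1}{-15}\right)^{2} = - 3589 \left(2 \left(-4\right) \left(- \frac{1}{15}\right)\right)^{2} = - 3589 \left(\frac{8}{15}\right)^{2} = \left(-3589\right) \frac{64}{225} = - \frac{229696}{225}$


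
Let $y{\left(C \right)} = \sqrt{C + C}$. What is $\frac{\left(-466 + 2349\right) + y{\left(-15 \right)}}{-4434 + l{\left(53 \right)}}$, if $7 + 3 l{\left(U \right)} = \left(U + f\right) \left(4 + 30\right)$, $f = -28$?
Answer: $- \frac{1883}{4153} - \frac{i \sqrt{30}}{4153} \approx -0.45341 - 0.0013189 i$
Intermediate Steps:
$l{\left(U \right)} = - \frac{959}{3} + \frac{34 U}{3}$ ($l{\left(U \right)} = - \frac{7}{3} + \frac{\left(U - 28\right) \left(4 + 30\right)}{3} = - \frac{7}{3} + \frac{\left(-28 + U\right) 34}{3} = - \frac{7}{3} + \frac{-952 + 34 U}{3} = - \frac{7}{3} + \left(- \frac{952}{3} + \frac{34 U}{3}\right) = - \frac{959}{3} + \frac{34 U}{3}$)
$y{\left(C \right)} = \sqrt{2} \sqrt{C}$ ($y{\left(C \right)} = \sqrt{2 C} = \sqrt{2} \sqrt{C}$)
$\frac{\left(-466 + 2349\right) + y{\left(-15 \right)}}{-4434 + l{\left(53 \right)}} = \frac{\left(-466 + 2349\right) + \sqrt{2} \sqrt{-15}}{-4434 + \left(- \frac{959}{3} + \frac{34}{3} \cdot 53\right)} = \frac{1883 + \sqrt{2} i \sqrt{15}}{-4434 + \left(- \frac{959}{3} + \frac{1802}{3}\right)} = \frac{1883 + i \sqrt{30}}{-4434 + 281} = \frac{1883 + i \sqrt{30}}{-4153} = \left(1883 + i \sqrt{30}\right) \left(- \frac{1}{4153}\right) = - \frac{1883}{4153} - \frac{i \sqrt{30}}{4153}$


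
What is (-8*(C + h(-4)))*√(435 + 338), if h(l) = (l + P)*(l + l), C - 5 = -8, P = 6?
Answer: 152*√773 ≈ 4226.0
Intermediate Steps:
C = -3 (C = 5 - 8 = -3)
h(l) = 2*l*(6 + l) (h(l) = (l + 6)*(l + l) = (6 + l)*(2*l) = 2*l*(6 + l))
(-8*(C + h(-4)))*√(435 + 338) = (-8*(-3 + 2*(-4)*(6 - 4)))*√(435 + 338) = (-8*(-3 + 2*(-4)*2))*√773 = (-8*(-3 - 16))*√773 = (-8*(-19))*√773 = 152*√773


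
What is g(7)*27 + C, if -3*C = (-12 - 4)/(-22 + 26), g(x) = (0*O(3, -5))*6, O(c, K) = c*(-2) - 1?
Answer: 4/3 ≈ 1.3333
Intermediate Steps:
O(c, K) = -1 - 2*c (O(c, K) = -2*c - 1 = -1 - 2*c)
g(x) = 0 (g(x) = (0*(-1 - 2*3))*6 = (0*(-1 - 6))*6 = (0*(-7))*6 = 0*6 = 0)
C = 4/3 (C = -(-12 - 4)/(3*(-22 + 26)) = -(-16)/(3*4) = -⅓*(-4) = 4/3 ≈ 1.3333)
g(7)*27 + C = 0*27 + 4/3 = 0 + 4/3 = 4/3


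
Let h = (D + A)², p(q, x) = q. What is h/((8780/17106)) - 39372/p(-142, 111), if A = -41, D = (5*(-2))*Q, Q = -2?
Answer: 354224523/311690 ≈ 1136.5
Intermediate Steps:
D = 20 (D = (5*(-2))*(-2) = -10*(-2) = 20)
h = 441 (h = (20 - 41)² = (-21)² = 441)
h/((8780/17106)) - 39372/p(-142, 111) = 441/((8780/17106)) - 39372/(-142) = 441/((8780*(1/17106))) - 39372*(-1/142) = 441/(4390/8553) + 19686/71 = 441*(8553/4390) + 19686/71 = 3771873/4390 + 19686/71 = 354224523/311690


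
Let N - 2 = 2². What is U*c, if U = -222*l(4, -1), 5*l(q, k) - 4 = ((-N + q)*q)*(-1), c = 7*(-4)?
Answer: 74592/5 ≈ 14918.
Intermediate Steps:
N = 6 (N = 2 + 2² = 2 + 4 = 6)
c = -28
l(q, k) = ⅘ - q*(-6 + q)/5 (l(q, k) = ⅘ + (((-1*6 + q)*q)*(-1))/5 = ⅘ + (((-6 + q)*q)*(-1))/5 = ⅘ + ((q*(-6 + q))*(-1))/5 = ⅘ + (-q*(-6 + q))/5 = ⅘ - q*(-6 + q)/5)
U = -2664/5 (U = -222*(⅘ - ⅕*4² + (6/5)*4) = -222*(⅘ - ⅕*16 + 24/5) = -222*(⅘ - 16/5 + 24/5) = -222*12/5 = -2664/5 ≈ -532.80)
U*c = -2664/5*(-28) = 74592/5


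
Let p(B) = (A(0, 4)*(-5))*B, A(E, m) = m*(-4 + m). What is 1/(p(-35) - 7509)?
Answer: -1/7509 ≈ -0.00013317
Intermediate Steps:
p(B) = 0 (p(B) = ((4*(-4 + 4))*(-5))*B = ((4*0)*(-5))*B = (0*(-5))*B = 0*B = 0)
1/(p(-35) - 7509) = 1/(0 - 7509) = 1/(-7509) = -1/7509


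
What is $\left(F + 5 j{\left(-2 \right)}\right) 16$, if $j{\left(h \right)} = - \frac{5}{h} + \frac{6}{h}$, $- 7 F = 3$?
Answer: $- \frac{328}{7} \approx -46.857$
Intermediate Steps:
$F = - \frac{3}{7}$ ($F = \left(- \frac{1}{7}\right) 3 = - \frac{3}{7} \approx -0.42857$)
$j{\left(h \right)} = \frac{1}{h}$
$\left(F + 5 j{\left(-2 \right)}\right) 16 = \left(- \frac{3}{7} + \frac{5}{-2}\right) 16 = \left(- \frac{3}{7} + 5 \left(- \frac{1}{2}\right)\right) 16 = \left(- \frac{3}{7} - \frac{5}{2}\right) 16 = \left(- \frac{41}{14}\right) 16 = - \frac{328}{7}$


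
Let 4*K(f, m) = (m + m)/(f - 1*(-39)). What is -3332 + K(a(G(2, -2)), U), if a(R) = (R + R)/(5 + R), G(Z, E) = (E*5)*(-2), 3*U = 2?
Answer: -2029183/609 ≈ -3332.0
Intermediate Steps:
U = ⅔ (U = (⅓)*2 = ⅔ ≈ 0.66667)
G(Z, E) = -10*E (G(Z, E) = (5*E)*(-2) = -10*E)
a(R) = 2*R/(5 + R) (a(R) = (2*R)/(5 + R) = 2*R/(5 + R))
K(f, m) = m/(2*(39 + f)) (K(f, m) = ((m + m)/(f - 1*(-39)))/4 = ((2*m)/(f + 39))/4 = ((2*m)/(39 + f))/4 = (2*m/(39 + f))/4 = m/(2*(39 + f)))
-3332 + K(a(G(2, -2)), U) = -3332 + (½)*(⅔)/(39 + 2*(-10*(-2))/(5 - 10*(-2))) = -3332 + (½)*(⅔)/(39 + 2*20/(5 + 20)) = -3332 + (½)*(⅔)/(39 + 2*20/25) = -3332 + (½)*(⅔)/(39 + 2*20*(1/25)) = -3332 + (½)*(⅔)/(39 + 8/5) = -3332 + (½)*(⅔)/(203/5) = -3332 + (½)*(⅔)*(5/203) = -3332 + 5/609 = -2029183/609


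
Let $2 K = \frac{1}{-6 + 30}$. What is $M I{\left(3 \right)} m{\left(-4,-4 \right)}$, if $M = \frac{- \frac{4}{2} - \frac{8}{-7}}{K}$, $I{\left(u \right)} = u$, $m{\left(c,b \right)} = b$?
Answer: $\frac{3456}{7} \approx 493.71$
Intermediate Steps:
$K = \frac{1}{48}$ ($K = \frac{1}{2 \left(-6 + 30\right)} = \frac{1}{2 \cdot 24} = \frac{1}{2} \cdot \frac{1}{24} = \frac{1}{48} \approx 0.020833$)
$M = - \frac{288}{7}$ ($M = \left(- \frac{4}{2} - \frac{8}{-7}\right) \frac{1}{\frac{1}{48}} = \left(\left(-4\right) \frac{1}{2} - - \frac{8}{7}\right) 48 = \left(-2 + \frac{8}{7}\right) 48 = \left(- \frac{6}{7}\right) 48 = - \frac{288}{7} \approx -41.143$)
$M I{\left(3 \right)} m{\left(-4,-4 \right)} = \left(- \frac{288}{7}\right) 3 \left(-4\right) = \left(- \frac{864}{7}\right) \left(-4\right) = \frac{3456}{7}$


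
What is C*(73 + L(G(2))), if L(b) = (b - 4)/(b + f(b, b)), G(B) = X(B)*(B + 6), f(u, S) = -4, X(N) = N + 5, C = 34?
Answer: 2516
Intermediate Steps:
X(N) = 5 + N
G(B) = (5 + B)*(6 + B) (G(B) = (5 + B)*(B + 6) = (5 + B)*(6 + B))
L(b) = 1 (L(b) = (b - 4)/(b - 4) = (-4 + b)/(-4 + b) = 1)
C*(73 + L(G(2))) = 34*(73 + 1) = 34*74 = 2516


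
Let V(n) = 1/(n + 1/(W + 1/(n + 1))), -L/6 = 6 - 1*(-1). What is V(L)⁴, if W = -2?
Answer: 47458321/154746857593441 ≈ 3.0668e-7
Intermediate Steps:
L = -42 (L = -6*(6 - 1*(-1)) = -6*(6 + 1) = -6*7 = -42)
V(n) = 1/(n + 1/(-2 + 1/(1 + n))) (V(n) = 1/(n + 1/(-2 + 1/(n + 1))) = 1/(n + 1/(-2 + 1/(1 + n))))
V(L)⁴ = ((1 + 2*(-42))/(-1 + 2*(-42)²))⁴ = ((1 - 84)/(-1 + 2*1764))⁴ = (-83/(-1 + 3528))⁴ = (-83/3527)⁴ = 47458321/154746857593441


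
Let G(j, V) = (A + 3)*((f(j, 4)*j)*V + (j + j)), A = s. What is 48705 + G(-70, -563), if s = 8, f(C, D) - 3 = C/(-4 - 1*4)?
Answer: 10281815/2 ≈ 5.1409e+6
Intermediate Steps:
f(C, D) = 3 - C/8 (f(C, D) = 3 + C/(-4 - 1*4) = 3 + C/(-4 - 4) = 3 + C/(-8) = 3 + C*(-⅛) = 3 - C/8)
A = 8
G(j, V) = 22*j + 11*V*j*(3 - j/8) (G(j, V) = (8 + 3)*(((3 - j/8)*j)*V + (j + j)) = 11*((j*(3 - j/8))*V + 2*j) = 11*(V*j*(3 - j/8) + 2*j) = 11*(2*j + V*j*(3 - j/8)) = 22*j + 11*V*j*(3 - j/8))
48705 + G(-70, -563) = 48705 - 11/8*(-70)*(-16 - 563*(-24 - 70)) = 48705 - 11/8*(-70)*(-16 - 563*(-94)) = 48705 - 11/8*(-70)*(-16 + 52922) = 48705 - 11/8*(-70)*52906 = 48705 + 10184405/2 = 10281815/2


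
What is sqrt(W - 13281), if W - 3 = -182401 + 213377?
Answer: sqrt(17698) ≈ 133.03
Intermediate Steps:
W = 30979 (W = 3 + (-182401 + 213377) = 3 + 30976 = 30979)
sqrt(W - 13281) = sqrt(30979 - 13281) = sqrt(17698)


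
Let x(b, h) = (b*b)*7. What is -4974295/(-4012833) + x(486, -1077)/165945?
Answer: 108118334879/9650863365 ≈ 11.203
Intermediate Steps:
x(b, h) = 7*b**2 (x(b, h) = b**2*7 = 7*b**2)
-4974295/(-4012833) + x(486, -1077)/165945 = -4974295/(-4012833) + (7*486**2)/165945 = -4974295*(-1/4012833) + (7*236196)*(1/165945) = 4974295/4012833 + 1653372*(1/165945) = 4974295/4012833 + 551124/55315 = 108118334879/9650863365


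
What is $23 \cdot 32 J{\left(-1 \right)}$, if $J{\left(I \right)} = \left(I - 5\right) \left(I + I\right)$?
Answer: $8832$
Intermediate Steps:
$J{\left(I \right)} = 2 I \left(-5 + I\right)$ ($J{\left(I \right)} = \left(-5 + I\right) 2 I = 2 I \left(-5 + I\right)$)
$23 \cdot 32 J{\left(-1 \right)} = 23 \cdot 32 \cdot 2 \left(-1\right) \left(-5 - 1\right) = 736 \cdot 2 \left(-1\right) \left(-6\right) = 736 \cdot 12 = 8832$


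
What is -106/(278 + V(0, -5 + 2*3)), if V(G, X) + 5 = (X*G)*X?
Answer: -106/273 ≈ -0.38828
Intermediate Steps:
V(G, X) = -5 + G*X**2 (V(G, X) = -5 + (X*G)*X = -5 + (G*X)*X = -5 + G*X**2)
-106/(278 + V(0, -5 + 2*3)) = -106/(278 + (-5 + 0*(-5 + 2*3)**2)) = -106/(278 + (-5 + 0*(-5 + 6)**2)) = -106/(278 + (-5 + 0*1**2)) = -106/(278 + (-5 + 0*1)) = -106/(278 + (-5 + 0)) = -106/(278 - 5) = -106/273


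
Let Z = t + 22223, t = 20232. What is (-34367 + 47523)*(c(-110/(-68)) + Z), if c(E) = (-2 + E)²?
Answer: 161418032061/289 ≈ 5.5854e+8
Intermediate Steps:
Z = 42455 (Z = 20232 + 22223 = 42455)
(-34367 + 47523)*(c(-110/(-68)) + Z) = (-34367 + 47523)*((-2 - 110/(-68))² + 42455) = 13156*((-2 - 110*(-1/68))² + 42455) = 13156*((-2 + 55/34)² + 42455) = 13156*((-13/34)² + 42455) = 13156*(169/1156 + 42455) = 13156*(49078149/1156) = 161418032061/289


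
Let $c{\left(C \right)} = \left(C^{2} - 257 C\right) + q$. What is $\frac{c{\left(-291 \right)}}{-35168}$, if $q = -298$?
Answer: $- \frac{79585}{17584} \approx -4.526$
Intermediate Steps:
$c{\left(C \right)} = -298 + C^{2} - 257 C$ ($c{\left(C \right)} = \left(C^{2} - 257 C\right) - 298 = -298 + C^{2} - 257 C$)
$\frac{c{\left(-291 \right)}}{-35168} = \frac{-298 + \left(-291\right)^{2} - -74787}{-35168} = \left(-298 + 84681 + 74787\right) \left(- \frac{1}{35168}\right) = 159170 \left(- \frac{1}{35168}\right) = - \frac{79585}{17584}$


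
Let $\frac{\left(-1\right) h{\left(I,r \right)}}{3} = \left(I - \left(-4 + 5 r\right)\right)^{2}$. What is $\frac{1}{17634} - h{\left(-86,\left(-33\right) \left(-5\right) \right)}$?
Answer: $\frac{43519777399}{17634} \approx 2.4679 \cdot 10^{6}$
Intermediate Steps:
$h{\left(I,r \right)} = - 3 \left(4 + I - 5 r\right)^{2}$ ($h{\left(I,r \right)} = - 3 \left(I - \left(-4 + 5 r\right)\right)^{2} = - 3 \left(4 + I - 5 r\right)^{2}$)
$\frac{1}{17634} - h{\left(-86,\left(-33\right) \left(-5\right) \right)} = \frac{1}{17634} - - 3 \left(4 - 86 - 5 \left(\left(-33\right) \left(-5\right)\right)\right)^{2} = \frac{1}{17634} - - 3 \left(4 - 86 - 825\right)^{2} = \frac{1}{17634} - - 3 \left(-907\right)^{2} = \frac{1}{17634} - \left(-3\right) 822649 = \frac{1}{17634} - -2467947 = \frac{1}{17634} + 2467947 = \frac{43519777399}{17634}$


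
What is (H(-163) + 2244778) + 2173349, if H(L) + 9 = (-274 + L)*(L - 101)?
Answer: 4533486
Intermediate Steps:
H(L) = -9 + (-274 + L)*(-101 + L) (H(L) = -9 + (-274 + L)*(L - 101) = -9 + (-274 + L)*(-101 + L))
(H(-163) + 2244778) + 2173349 = ((27665 + (-163)² - 375*(-163)) + 2244778) + 2173349 = ((27665 + 26569 + 61125) + 2244778) + 2173349 = (115359 + 2244778) + 2173349 = 2360137 + 2173349 = 4533486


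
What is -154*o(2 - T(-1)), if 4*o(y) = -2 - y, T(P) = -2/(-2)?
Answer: 231/2 ≈ 115.50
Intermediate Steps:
T(P) = 1 (T(P) = -2*(-1/2) = 1)
o(y) = -1/2 - y/4 (o(y) = (-2 - y)/4 = -1/2 - y/4)
-154*o(2 - T(-1)) = -154*(-1/2 - (2 - 1*1)/4) = -154*(-1/2 - (2 - 1)/4) = -154*(-1/2 - 1/4*1) = -154*(-1/2 - 1/4) = -154*(-3/4) = 231/2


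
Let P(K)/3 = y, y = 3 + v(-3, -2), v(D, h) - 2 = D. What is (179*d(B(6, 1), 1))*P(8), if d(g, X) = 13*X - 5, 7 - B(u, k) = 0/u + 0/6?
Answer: 8592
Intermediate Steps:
B(u, k) = 7 (B(u, k) = 7 - (0/u + 0/6) = 7 - (0 + 0*(1/6)) = 7 - (0 + 0) = 7 - 1*0 = 7 + 0 = 7)
v(D, h) = 2 + D
y = 2 (y = 3 + (2 - 3) = 3 - 1 = 2)
d(g, X) = -5 + 13*X
P(K) = 6 (P(K) = 3*2 = 6)
(179*d(B(6, 1), 1))*P(8) = (179*(-5 + 13*1))*6 = (179*(-5 + 13))*6 = (179*8)*6 = 1432*6 = 8592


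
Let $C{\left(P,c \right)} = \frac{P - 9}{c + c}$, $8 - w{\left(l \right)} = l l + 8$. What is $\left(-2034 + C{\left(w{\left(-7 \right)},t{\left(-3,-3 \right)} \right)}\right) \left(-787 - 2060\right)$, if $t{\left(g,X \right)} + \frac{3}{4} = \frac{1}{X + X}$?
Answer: $\frac{62708022}{11} \approx 5.7007 \cdot 10^{6}$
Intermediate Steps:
$w{\left(l \right)} = - l^{2}$ ($w{\left(l \right)} = 8 - \left(l l + 8\right) = 8 - \left(l^{2} + 8\right) = 8 - \left(8 + l^{2}\right) = - l^{2}$)
$t{\left(g,X \right)} = - \frac{3}{4} + \frac{1}{2 X}$ ($t{\left(g,X \right)} = - \frac{3}{4} + \frac{1}{X + X} = - \frac{3}{4} + \frac{1}{2 X}$)
$C{\left(P,c \right)} = \frac{-9 + P}{2 c}$
$\left(-2034 + C{\left(w{\left(-7 \right)},t{\left(-3,-3 \right)} \right)}\right) \left(-787 - 2060\right) = \left(-2034 + \frac{-9 - \left(-7\right)^{2}}{2 \frac{2 - -9}{4 \left(-3\right)}}\right) \left(-787 - 2060\right) = \left(-2034 + \frac{-9 - 49}{2 \cdot \frac{1}{4} \left(- \frac{1}{3}\right) \left(2 + 9\right)}\right) \left(-2847\right) = \left(-2034 + \frac{-9 - 49}{2 \cdot \frac{1}{4} \left(- \frac{1}{3}\right) 11}\right) \left(-2847\right) = \left(-2034 + \frac{1}{2} \frac{1}{- \frac{11}{12}} \left(-58\right)\right) \left(-2847\right) = \left(-2034 + \frac{1}{2} \left(- \frac{12}{11}\right) \left(-58\right)\right) \left(-2847\right) = \left(-2034 + \frac{348}{11}\right) \left(-2847\right) = \left(- \frac{22026}{11}\right) \left(-2847\right) = \frac{62708022}{11}$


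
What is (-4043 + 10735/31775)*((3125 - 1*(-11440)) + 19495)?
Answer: -175007895816/1271 ≈ -1.3769e+8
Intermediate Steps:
(-4043 + 10735/31775)*((3125 - 1*(-11440)) + 19495) = (-4043 + 10735*(1/31775))*((3125 + 11440) + 19495) = (-4043 + 2147/6355)*(14565 + 19495) = -25691118/6355*34060 = -175007895816/1271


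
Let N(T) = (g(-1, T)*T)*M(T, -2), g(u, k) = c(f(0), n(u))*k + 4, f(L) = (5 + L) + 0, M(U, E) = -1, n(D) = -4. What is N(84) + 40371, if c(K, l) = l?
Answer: 68259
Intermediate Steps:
f(L) = 5 + L
g(u, k) = 4 - 4*k (g(u, k) = -4*k + 4 = 4 - 4*k)
N(T) = -T*(4 - 4*T) (N(T) = ((4 - 4*T)*T)*(-1) = (T*(4 - 4*T))*(-1) = -T*(4 - 4*T))
N(84) + 40371 = 4*84*(-1 + 84) + 40371 = 4*84*83 + 40371 = 27888 + 40371 = 68259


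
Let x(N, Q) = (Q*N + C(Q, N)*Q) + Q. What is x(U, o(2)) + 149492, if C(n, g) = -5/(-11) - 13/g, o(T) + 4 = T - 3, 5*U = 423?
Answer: 693587792/4653 ≈ 1.4906e+5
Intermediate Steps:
U = 423/5 (U = (⅕)*423 = 423/5 ≈ 84.600)
o(T) = -7 + T (o(T) = -4 + (T - 3) = -4 + (-3 + T) = -7 + T)
C(n, g) = 5/11 - 13/g (C(n, g) = -5*(-1/11) - 13/g = 5/11 - 13/g)
x(N, Q) = Q + N*Q + Q*(5/11 - 13/N) (x(N, Q) = (Q*N + (5/11 - 13/N)*Q) + Q = (N*Q + Q*(5/11 - 13/N)) + Q = Q + N*Q + Q*(5/11 - 13/N))
x(U, o(2)) + 149492 = (16*(-7 + 2)/11 + 423*(-7 + 2)/5 - 13*(-7 + 2)/423/5) + 149492 = ((16/11)*(-5) + (423/5)*(-5) - 13*(-5)*5/423) + 149492 = (-80/11 - 423 + 325/423) + 149492 = -1998484/4653 + 149492 = 693587792/4653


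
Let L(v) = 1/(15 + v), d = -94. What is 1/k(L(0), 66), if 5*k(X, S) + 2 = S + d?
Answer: -⅙ ≈ -0.16667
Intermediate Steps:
k(X, S) = -96/5 + S/5 (k(X, S) = -⅖ + (S - 94)/5 = -⅖ + (-94 + S)/5 = -⅖ + (-94/5 + S/5) = -96/5 + S/5)
1/k(L(0), 66) = 1/(-96/5 + (⅕)*66) = 1/(-96/5 + 66/5) = 1/(-6) = -⅙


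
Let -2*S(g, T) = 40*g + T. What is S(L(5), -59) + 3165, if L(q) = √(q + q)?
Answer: 6389/2 - 20*√10 ≈ 3131.3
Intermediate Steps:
L(q) = √2*√q (L(q) = √(2*q) = √2*√q)
S(g, T) = -20*g - T/2 (S(g, T) = -(40*g + T)/2 = -(T + 40*g)/2 = -20*g - T/2)
S(L(5), -59) + 3165 = (-20*√2*√5 - ½*(-59)) + 3165 = (-20*√10 + 59/2) + 3165 = (59/2 - 20*√10) + 3165 = 6389/2 - 20*√10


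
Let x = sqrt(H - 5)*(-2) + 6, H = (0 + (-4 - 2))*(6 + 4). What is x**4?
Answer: 12736 + 10752*I*sqrt(65) ≈ 12736.0 + 86685.0*I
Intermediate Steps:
H = -60 (H = (0 - 6)*10 = -6*10 = -60)
x = 6 - 2*I*sqrt(65) (x = sqrt(-60 - 5)*(-2) + 6 = sqrt(-65)*(-2) + 6 = (I*sqrt(65))*(-2) + 6 = -2*I*sqrt(65) + 6 = 6 - 2*I*sqrt(65) ≈ 6.0 - 16.125*I)
x**4 = (6 - 2*I*sqrt(65))**4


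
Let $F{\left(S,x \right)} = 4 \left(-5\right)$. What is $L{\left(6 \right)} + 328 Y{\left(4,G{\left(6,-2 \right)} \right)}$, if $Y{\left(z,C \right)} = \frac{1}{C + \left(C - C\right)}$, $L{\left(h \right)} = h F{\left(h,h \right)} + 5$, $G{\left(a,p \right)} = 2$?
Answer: $49$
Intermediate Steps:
$F{\left(S,x \right)} = -20$
$L{\left(h \right)} = 5 - 20 h$ ($L{\left(h \right)} = h \left(-20\right) + 5 = - 20 h + 5 = 5 - 20 h$)
$Y{\left(z,C \right)} = \frac{1}{C}$ ($Y{\left(z,C \right)} = \frac{1}{C + 0} = \frac{1}{C}$)
$L{\left(6 \right)} + 328 Y{\left(4,G{\left(6,-2 \right)} \right)} = \left(5 - 120\right) + \frac{328}{2} = \left(5 - 120\right) + 328 \cdot \frac{1}{2} = -115 + 164 = 49$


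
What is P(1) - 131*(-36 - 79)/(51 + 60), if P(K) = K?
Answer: 15176/111 ≈ 136.72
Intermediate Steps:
P(1) - 131*(-36 - 79)/(51 + 60) = 1 - 131*(-36 - 79)/(51 + 60) = 1 - (-15065)/111 = 1 - 131*(-115/111) = 1 + 15065/111 = 15176/111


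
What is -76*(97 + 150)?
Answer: -18772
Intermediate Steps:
-76*(97 + 150) = -76*247 = -18772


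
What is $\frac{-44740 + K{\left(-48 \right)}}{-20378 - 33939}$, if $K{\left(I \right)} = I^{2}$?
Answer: $\frac{42436}{54317} \approx 0.78127$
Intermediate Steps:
$\frac{-44740 + K{\left(-48 \right)}}{-20378 - 33939} = \frac{-44740 + \left(-48\right)^{2}}{-20378 - 33939} = \frac{-44740 + 2304}{-54317} = \left(-42436\right) \left(- \frac{1}{54317}\right) = \frac{42436}{54317}$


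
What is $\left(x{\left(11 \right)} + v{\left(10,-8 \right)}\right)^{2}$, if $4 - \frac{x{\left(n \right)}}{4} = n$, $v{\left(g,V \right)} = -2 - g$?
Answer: $1600$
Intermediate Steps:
$x{\left(n \right)} = 16 - 4 n$
$\left(x{\left(11 \right)} + v{\left(10,-8 \right)}\right)^{2} = \left(\left(16 - 44\right) - 12\right)^{2} = \left(-28 - 12\right)^{2} = \left(-40\right)^{2} = 1600$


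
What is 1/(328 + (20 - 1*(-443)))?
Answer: 1/791 ≈ 0.0012642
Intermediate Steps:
1/(328 + (20 - 1*(-443))) = 1/(328 + (20 + 443)) = 1/(328 + 463) = 1/791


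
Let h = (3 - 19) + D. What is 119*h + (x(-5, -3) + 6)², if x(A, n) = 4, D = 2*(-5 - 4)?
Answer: -3946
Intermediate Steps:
D = -18 (D = 2*(-9) = -18)
h = -34 (h = (3 - 19) - 18 = -16 - 18 = -34)
119*h + (x(-5, -3) + 6)² = 119*(-34) + (4 + 6)² = -4046 + 10² = -4046 + 100 = -3946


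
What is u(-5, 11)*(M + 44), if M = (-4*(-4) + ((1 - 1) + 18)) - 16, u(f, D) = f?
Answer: -310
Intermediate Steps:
M = 18 (M = (16 + (0 + 18)) - 16 = (16 + 18) - 16 = 34 - 16 = 18)
u(-5, 11)*(M + 44) = -5*(18 + 44) = -5*62 = -310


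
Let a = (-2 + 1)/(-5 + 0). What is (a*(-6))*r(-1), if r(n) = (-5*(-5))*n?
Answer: 30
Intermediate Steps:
r(n) = 25*n
a = ⅕ (a = -1/(-5) = -1*(-⅕) = ⅕ ≈ 0.20000)
(a*(-6))*r(-1) = ((⅕)*(-6))*(25*(-1)) = -6/5*(-25) = 30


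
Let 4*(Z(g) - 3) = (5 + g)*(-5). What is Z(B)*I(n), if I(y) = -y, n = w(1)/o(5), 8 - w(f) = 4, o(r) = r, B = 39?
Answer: 208/5 ≈ 41.600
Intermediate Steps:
w(f) = 4 (w(f) = 8 - 1*4 = 8 - 4 = 4)
Z(g) = -13/4 - 5*g/4 (Z(g) = 3 + ((5 + g)*(-5))/4 = 3 + (-25 - 5*g)/4 = 3 + (-25/4 - 5*g/4) = -13/4 - 5*g/4)
n = ⅘ (n = 4/5 = 4*(⅕) = ⅘ ≈ 0.80000)
Z(B)*I(n) = (-13/4 - 5/4*39)*(-1*⅘) = (-13/4 - 195/4)*(-⅘) = -52*(-⅘) = 208/5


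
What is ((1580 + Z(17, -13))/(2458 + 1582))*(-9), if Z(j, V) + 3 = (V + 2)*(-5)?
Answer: -1836/505 ≈ -3.6356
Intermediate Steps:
Z(j, V) = -13 - 5*V (Z(j, V) = -3 + (V + 2)*(-5) = -3 + (2 + V)*(-5) = -3 + (-10 - 5*V) = -13 - 5*V)
((1580 + Z(17, -13))/(2458 + 1582))*(-9) = ((1580 + (-13 - 5*(-13)))/(2458 + 1582))*(-9) = ((1580 + (-13 + 65))/4040)*(-9) = ((1580 + 52)*(1/4040))*(-9) = (1632*(1/4040))*(-9) = (204/505)*(-9) = -1836/505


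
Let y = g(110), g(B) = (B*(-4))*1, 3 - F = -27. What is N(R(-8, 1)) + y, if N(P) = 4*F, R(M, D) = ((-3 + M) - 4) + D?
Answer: -320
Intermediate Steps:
F = 30 (F = 3 - 1*(-27) = 3 + 27 = 30)
R(M, D) = -7 + D + M (R(M, D) = (-7 + M) + D = -7 + D + M)
g(B) = -4*B (g(B) = -4*B*1 = -4*B)
y = -440 (y = -4*110 = -440)
N(P) = 120 (N(P) = 4*30 = 120)
N(R(-8, 1)) + y = 120 - 440 = -320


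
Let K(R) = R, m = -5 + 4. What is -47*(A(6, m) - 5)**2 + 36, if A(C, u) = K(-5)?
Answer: -4664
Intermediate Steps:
m = -1
A(C, u) = -5
-47*(A(6, m) - 5)**2 + 36 = -47*(-5 - 5)**2 + 36 = -47*(-10)**2 + 36 = -47*100 + 36 = -4700 + 36 = -4664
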